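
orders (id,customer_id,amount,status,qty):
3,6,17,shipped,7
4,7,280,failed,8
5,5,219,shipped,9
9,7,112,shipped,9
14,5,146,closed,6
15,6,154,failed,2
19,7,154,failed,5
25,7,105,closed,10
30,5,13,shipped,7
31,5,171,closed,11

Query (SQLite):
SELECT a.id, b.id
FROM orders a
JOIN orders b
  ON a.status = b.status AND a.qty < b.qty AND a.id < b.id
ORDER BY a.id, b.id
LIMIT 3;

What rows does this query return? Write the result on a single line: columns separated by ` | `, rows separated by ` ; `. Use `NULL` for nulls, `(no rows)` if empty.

3 | 5 ; 3 | 9 ; 14 | 25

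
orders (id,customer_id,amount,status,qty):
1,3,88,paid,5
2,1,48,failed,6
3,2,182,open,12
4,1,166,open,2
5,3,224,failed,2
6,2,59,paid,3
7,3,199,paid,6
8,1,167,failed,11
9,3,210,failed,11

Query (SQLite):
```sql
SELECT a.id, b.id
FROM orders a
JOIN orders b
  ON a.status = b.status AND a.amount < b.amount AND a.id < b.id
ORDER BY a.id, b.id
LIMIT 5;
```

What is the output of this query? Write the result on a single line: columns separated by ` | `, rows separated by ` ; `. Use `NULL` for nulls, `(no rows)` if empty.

1 | 7 ; 2 | 5 ; 2 | 8 ; 2 | 9 ; 6 | 7

Pairs (a,b) with same status, a.amount < b.amount, a.id < b.id.
status groups: failed:{2,5,8,9} open:{3,4} paid:{1,6,7}
Ordered by (a.id, b.id); first 5.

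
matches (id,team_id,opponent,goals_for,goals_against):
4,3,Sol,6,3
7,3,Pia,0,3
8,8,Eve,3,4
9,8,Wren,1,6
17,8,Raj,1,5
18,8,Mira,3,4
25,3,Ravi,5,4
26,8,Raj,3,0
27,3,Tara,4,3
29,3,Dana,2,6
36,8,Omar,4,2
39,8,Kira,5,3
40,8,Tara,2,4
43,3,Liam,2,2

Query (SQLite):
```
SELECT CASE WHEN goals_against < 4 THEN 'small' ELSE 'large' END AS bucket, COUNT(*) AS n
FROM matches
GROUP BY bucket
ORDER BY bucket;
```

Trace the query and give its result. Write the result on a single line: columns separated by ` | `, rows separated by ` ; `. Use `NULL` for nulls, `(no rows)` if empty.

Bucket rows by goals_against < 4 → 'small' else 'large'; count each bucket.

large | 7 ; small | 7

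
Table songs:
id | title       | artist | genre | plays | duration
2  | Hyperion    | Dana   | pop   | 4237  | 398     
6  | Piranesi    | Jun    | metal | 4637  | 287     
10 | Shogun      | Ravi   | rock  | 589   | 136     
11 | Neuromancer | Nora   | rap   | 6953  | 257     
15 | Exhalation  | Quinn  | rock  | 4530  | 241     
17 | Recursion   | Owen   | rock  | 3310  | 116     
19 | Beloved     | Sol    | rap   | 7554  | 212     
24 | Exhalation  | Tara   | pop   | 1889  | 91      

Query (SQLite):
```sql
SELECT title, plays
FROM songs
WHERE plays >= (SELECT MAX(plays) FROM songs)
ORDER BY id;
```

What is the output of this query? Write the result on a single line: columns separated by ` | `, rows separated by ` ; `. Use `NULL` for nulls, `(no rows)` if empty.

Scalar subquery: MAX(plays) over all songs rows = 7554.
Keep rows where plays >= that value.

Beloved | 7554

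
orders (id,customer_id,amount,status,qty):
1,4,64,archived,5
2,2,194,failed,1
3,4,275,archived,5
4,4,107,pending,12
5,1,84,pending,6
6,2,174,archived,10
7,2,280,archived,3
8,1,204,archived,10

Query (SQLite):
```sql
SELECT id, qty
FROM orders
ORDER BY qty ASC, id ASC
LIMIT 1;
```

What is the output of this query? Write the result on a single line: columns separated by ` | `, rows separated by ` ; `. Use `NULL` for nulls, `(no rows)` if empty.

2 | 1

Sort by qty asc, tiebreak id asc: (1, id=2), (3, id=7), (5, id=1), (5, id=3) …. Take first 1.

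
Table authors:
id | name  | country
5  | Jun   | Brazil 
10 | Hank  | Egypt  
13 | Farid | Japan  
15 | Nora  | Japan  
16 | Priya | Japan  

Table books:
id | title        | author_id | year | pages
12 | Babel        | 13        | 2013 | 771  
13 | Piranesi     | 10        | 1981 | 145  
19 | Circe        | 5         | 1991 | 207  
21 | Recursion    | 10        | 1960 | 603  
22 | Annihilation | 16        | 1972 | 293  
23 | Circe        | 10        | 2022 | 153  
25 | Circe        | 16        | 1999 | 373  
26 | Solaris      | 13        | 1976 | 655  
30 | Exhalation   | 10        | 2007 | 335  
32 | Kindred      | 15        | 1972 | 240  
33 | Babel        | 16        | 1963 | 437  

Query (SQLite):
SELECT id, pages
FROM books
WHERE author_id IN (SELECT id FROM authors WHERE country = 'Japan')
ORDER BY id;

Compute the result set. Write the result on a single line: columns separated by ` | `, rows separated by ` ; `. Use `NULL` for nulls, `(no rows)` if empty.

12 | 771 ; 22 | 293 ; 25 | 373 ; 26 | 655 ; 32 | 240 ; 33 | 437

Inner query: authors.id where country = 'Japan'.
Outer: keep books rows whose author_id is in that set.
Inner query → {13, 15, 16}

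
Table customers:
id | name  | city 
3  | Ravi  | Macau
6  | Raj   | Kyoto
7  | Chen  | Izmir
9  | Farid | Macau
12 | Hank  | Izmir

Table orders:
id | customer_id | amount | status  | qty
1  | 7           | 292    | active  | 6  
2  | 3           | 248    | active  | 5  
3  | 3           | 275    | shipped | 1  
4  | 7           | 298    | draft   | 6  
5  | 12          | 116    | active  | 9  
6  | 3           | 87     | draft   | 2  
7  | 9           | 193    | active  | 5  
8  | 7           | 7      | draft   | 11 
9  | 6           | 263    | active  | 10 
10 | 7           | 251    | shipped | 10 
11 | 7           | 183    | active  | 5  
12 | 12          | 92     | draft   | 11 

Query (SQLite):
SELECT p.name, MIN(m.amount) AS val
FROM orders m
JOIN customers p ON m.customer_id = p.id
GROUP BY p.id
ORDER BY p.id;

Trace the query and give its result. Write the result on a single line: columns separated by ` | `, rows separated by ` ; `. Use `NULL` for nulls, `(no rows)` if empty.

Ravi | 87 ; Raj | 263 ; Chen | 7 ; Farid | 193 ; Hank | 92

Join each orders row to its customers via customer_id.
Group joined rows by customers.id; compute MIN(m.amount) per group.
  3: ids {2, 3, 6} → MIN(m.amount)=87
  6: ids {9} → MIN(m.amount)=263
  7: ids {1, 4, 8, 10, 11} → MIN(m.amount)=7
  9: ids {7} → MIN(m.amount)=193
  12: ids {5, 12} → MIN(m.amount)=92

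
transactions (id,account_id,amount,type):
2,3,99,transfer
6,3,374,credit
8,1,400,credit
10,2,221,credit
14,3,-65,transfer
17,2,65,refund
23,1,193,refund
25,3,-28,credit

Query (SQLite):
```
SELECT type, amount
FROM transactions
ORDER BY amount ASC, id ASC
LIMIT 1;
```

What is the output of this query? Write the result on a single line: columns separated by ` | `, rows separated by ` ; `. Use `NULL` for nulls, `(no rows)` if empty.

Sort by amount asc, tiebreak id asc: (-65, id=14), (-28, id=25), (65, id=17), (99, id=2) …. Take first 1.

transfer | -65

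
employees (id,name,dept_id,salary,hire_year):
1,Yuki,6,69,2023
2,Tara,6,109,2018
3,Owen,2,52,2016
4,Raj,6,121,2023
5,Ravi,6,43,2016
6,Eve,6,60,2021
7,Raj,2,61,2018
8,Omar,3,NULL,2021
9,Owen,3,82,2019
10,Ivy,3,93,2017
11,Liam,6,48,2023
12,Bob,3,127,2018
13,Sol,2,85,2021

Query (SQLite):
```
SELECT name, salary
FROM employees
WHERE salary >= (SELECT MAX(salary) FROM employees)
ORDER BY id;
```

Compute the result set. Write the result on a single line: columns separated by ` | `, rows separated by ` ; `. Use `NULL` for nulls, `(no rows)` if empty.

Scalar subquery: MAX(salary) over all employees rows = 127.
Keep rows where salary >= that value.

Bob | 127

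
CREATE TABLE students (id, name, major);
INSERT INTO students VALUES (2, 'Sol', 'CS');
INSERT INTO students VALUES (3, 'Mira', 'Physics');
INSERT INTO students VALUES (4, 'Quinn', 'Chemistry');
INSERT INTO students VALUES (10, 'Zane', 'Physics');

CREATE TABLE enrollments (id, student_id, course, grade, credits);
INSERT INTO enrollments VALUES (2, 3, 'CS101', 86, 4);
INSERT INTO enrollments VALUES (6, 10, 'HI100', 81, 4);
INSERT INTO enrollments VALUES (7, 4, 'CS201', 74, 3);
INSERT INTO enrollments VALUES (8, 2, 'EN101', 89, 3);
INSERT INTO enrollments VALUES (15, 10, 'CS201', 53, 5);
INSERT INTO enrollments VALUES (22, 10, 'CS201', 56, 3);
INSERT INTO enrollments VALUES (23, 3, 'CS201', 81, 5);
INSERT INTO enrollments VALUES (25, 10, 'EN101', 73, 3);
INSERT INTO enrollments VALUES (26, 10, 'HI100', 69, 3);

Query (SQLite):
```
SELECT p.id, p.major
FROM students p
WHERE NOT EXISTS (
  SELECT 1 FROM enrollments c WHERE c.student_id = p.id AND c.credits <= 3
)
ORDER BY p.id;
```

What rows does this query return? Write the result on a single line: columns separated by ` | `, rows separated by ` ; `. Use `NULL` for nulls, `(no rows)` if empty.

3 | Physics

For each students row, check whether any enrollments with matching student_id has credits <= 3.
Keep rows where that is false.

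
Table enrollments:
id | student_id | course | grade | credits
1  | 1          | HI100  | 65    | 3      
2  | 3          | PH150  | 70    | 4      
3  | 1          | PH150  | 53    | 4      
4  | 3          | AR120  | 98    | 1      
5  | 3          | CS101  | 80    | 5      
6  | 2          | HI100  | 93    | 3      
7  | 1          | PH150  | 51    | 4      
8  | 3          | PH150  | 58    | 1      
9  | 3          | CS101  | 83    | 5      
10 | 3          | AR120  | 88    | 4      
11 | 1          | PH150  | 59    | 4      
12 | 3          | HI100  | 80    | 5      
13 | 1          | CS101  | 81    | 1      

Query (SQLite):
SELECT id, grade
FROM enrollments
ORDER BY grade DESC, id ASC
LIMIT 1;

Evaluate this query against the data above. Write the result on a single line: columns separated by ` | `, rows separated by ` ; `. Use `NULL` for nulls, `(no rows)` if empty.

Sort by grade desc, tiebreak id asc: (98, id=4), (93, id=6), (88, id=10), (83, id=9) …. Take first 1.

4 | 98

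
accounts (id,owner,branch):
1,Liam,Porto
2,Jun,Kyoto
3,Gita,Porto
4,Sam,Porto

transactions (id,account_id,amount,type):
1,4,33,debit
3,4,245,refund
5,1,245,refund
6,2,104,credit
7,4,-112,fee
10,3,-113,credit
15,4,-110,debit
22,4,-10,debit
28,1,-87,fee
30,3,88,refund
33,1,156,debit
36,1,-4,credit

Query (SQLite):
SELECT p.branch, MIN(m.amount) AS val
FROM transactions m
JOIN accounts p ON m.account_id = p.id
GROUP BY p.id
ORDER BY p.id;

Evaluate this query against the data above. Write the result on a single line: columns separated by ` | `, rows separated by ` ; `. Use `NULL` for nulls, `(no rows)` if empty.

Porto | -87 ; Kyoto | 104 ; Porto | -113 ; Porto | -112

Join each transactions row to its accounts via account_id.
Group joined rows by accounts.id; compute MIN(m.amount) per group.
  1: ids {5, 28, 33, 36} → MIN(m.amount)=-87
  2: ids {6} → MIN(m.amount)=104
  3: ids {10, 30} → MIN(m.amount)=-113
  4: ids {1, 3, 7, 15, 22} → MIN(m.amount)=-112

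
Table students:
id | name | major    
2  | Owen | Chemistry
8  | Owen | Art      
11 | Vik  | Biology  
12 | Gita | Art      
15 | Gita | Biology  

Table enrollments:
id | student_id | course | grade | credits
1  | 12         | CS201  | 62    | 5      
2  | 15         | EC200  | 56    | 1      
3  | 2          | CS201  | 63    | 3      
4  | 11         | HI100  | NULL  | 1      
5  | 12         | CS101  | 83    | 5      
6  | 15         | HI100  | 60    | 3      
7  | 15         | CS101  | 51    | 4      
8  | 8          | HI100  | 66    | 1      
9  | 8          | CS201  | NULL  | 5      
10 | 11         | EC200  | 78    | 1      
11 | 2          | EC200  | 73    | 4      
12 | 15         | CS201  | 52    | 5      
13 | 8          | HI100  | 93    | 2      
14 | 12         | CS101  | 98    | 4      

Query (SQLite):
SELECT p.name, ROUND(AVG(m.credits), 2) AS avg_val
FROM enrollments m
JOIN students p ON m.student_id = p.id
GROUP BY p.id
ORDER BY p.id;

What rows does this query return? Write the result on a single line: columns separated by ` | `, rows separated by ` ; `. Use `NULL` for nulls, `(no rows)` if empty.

Owen | 3.5 ; Owen | 2.67 ; Vik | 1 ; Gita | 4.67 ; Gita | 3.25

Join each enrollments row to its students via student_id.
Group joined rows by students.id; compute ROUND(AVG(m.credits), 2) per group.
  2: ids {3, 11} → ROUND(AVG(m.credits), 2)=3.5
  8: ids {8, 9, 13} → ROUND(AVG(m.credits), 2)=2.67
  11: ids {4, 10} → ROUND(AVG(m.credits), 2)=1
  12: ids {1, 5, 14} → ROUND(AVG(m.credits), 2)=4.67
  15: ids {2, 6, 7, 12} → ROUND(AVG(m.credits), 2)=3.25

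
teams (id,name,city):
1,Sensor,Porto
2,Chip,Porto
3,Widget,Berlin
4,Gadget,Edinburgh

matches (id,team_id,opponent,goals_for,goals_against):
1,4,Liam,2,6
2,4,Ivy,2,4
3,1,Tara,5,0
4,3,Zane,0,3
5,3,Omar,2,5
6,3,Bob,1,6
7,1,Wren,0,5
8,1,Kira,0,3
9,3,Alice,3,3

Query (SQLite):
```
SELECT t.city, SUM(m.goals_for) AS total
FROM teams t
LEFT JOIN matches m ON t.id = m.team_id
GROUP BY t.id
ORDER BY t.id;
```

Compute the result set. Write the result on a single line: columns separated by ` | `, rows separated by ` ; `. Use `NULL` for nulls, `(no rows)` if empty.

LEFT JOIN keeps every teams row; unmatched ones get NULL for matches columns.
Group by teams.id and compute SUM(m.goals_for). SUM over an all-NULL group is NULL.
  1: ids {3, 7, 8} → SUM(m.goals_for)=5
  2: ids {—} → SUM(m.goals_for)=NULL
  3: ids {4, 5, 6, 9} → SUM(m.goals_for)=6
  4: ids {1, 2} → SUM(m.goals_for)=4

Porto | 5 ; Porto | NULL ; Berlin | 6 ; Edinburgh | 4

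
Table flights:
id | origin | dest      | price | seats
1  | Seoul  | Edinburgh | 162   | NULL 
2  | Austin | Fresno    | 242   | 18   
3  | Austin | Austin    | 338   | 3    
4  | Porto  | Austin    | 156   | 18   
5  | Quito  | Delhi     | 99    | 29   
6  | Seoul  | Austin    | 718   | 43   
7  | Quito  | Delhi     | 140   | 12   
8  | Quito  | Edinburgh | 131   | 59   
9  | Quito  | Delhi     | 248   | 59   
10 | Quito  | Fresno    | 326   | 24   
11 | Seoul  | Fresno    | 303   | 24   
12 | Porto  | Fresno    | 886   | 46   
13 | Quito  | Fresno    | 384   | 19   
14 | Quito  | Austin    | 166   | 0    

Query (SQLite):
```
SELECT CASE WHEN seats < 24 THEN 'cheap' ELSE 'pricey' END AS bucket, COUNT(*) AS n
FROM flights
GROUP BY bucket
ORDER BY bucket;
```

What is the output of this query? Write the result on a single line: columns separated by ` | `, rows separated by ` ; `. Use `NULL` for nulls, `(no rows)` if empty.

cheap | 6 ; pricey | 8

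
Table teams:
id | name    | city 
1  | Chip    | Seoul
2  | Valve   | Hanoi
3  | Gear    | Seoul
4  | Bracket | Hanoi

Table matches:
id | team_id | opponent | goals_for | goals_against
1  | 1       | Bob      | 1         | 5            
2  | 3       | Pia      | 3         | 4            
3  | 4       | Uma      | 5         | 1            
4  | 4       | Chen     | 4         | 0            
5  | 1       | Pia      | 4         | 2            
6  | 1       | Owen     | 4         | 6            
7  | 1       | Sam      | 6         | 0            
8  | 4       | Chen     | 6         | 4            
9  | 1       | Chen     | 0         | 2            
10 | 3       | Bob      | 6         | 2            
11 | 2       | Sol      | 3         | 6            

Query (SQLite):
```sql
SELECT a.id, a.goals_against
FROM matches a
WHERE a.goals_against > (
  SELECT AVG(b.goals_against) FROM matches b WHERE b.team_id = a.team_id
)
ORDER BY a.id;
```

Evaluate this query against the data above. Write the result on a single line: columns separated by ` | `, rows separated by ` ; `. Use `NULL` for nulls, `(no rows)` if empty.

For each matches row a, compute AVG(goals_against) over rows sharing a.team_id.
Keep row a if a.goals_against > that per-group AVG.
  team_id=1: AVG(goals_against) = 3.0
  team_id=2: AVG(goals_against) = 6.0
  team_id=3: AVG(goals_against) = 3.0
  team_id=4: AVG(goals_against) = 1.666667

1 | 5 ; 2 | 4 ; 6 | 6 ; 8 | 4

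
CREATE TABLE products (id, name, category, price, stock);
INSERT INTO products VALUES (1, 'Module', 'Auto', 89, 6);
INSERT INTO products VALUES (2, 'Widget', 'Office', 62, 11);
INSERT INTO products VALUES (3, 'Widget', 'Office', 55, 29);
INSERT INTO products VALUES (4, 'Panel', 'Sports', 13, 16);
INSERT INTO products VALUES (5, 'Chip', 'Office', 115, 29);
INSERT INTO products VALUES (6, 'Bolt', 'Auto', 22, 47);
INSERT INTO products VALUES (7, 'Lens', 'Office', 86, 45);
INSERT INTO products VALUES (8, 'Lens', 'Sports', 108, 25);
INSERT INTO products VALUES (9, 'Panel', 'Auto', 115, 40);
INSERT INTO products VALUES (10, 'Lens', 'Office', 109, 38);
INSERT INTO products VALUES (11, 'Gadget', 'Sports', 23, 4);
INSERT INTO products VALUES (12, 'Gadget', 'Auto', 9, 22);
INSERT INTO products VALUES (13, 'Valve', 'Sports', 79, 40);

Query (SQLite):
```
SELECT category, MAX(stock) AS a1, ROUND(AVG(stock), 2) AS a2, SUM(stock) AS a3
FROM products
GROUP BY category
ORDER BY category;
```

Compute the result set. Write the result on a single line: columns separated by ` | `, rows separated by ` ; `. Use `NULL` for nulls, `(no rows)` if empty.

Auto | 47 | 28.75 | 115 ; Office | 45 | 30.4 | 152 ; Sports | 40 | 21.25 | 85

Group products by category.
Per group compute: MAX(stock), ROUND(AVG(stock), 2), SUM(stock).
  Auto: ids {1, 6, 9, 12} → MAX(stock)=47, ROUND(AVG(stock), 2)=28.75, SUM(stock)=115
  Office: ids {2, 3, 5, 7, 10} → MAX(stock)=45, ROUND(AVG(stock), 2)=30.4, SUM(stock)=152
  Sports: ids {4, 8, 11, 13} → MAX(stock)=40, ROUND(AVG(stock), 2)=21.25, SUM(stock)=85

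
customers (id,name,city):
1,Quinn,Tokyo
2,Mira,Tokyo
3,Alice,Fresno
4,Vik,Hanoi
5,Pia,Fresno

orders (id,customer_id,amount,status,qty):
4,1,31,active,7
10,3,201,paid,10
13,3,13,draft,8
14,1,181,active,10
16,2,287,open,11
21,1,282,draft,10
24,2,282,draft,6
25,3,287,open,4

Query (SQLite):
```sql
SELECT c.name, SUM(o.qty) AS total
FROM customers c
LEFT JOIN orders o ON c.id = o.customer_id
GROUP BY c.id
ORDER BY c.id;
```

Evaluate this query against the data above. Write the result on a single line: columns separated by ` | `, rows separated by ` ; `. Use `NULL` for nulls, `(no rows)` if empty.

Quinn | 27 ; Mira | 17 ; Alice | 22 ; Vik | NULL ; Pia | NULL

LEFT JOIN keeps every customers row; unmatched ones get NULL for orders columns.
Group by customers.id and compute SUM(o.qty). SUM over an all-NULL group is NULL.
  1: ids {4, 14, 21} → SUM(o.qty)=27
  2: ids {16, 24} → SUM(o.qty)=17
  3: ids {10, 13, 25} → SUM(o.qty)=22
  4: ids {—} → SUM(o.qty)=NULL
  5: ids {—} → SUM(o.qty)=NULL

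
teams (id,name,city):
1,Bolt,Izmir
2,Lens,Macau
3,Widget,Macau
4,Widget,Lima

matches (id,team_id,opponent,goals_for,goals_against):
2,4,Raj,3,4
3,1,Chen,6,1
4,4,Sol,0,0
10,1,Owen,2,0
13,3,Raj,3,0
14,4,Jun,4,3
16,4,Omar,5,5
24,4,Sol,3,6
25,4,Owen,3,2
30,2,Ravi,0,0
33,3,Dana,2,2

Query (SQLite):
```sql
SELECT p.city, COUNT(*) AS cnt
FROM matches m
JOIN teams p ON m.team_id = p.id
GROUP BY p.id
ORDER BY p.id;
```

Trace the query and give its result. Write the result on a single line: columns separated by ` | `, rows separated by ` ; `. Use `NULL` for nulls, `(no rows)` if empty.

Join each matches row to its teams via team_id.
Group joined rows by teams.id; compute COUNT(*) per group.
  1: ids {3, 10} → COUNT(*)=2
  2: ids {30} → COUNT(*)=1
  3: ids {13, 33} → COUNT(*)=2
  4: ids {2, 4, 14, 16, 24, 25} → COUNT(*)=6

Izmir | 2 ; Macau | 1 ; Macau | 2 ; Lima | 6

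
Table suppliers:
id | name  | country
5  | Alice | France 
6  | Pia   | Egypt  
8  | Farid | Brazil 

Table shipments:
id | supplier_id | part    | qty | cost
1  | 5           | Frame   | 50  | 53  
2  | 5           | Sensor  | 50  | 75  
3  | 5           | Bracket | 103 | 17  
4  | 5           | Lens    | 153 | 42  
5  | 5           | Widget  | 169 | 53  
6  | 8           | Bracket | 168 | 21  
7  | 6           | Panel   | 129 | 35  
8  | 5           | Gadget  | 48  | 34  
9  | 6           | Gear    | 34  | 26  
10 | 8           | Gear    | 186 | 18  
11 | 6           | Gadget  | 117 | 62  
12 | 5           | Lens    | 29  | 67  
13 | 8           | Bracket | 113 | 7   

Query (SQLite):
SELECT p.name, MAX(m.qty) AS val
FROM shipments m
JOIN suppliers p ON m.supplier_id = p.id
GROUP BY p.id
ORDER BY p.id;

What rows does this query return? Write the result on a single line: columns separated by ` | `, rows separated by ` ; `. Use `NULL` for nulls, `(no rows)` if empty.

Join each shipments row to its suppliers via supplier_id.
Group joined rows by suppliers.id; compute MAX(m.qty) per group.
  5: ids {1, 2, 3, 4, 5, 8, 12} → MAX(m.qty)=169
  6: ids {7, 9, 11} → MAX(m.qty)=129
  8: ids {6, 10, 13} → MAX(m.qty)=186

Alice | 169 ; Pia | 129 ; Farid | 186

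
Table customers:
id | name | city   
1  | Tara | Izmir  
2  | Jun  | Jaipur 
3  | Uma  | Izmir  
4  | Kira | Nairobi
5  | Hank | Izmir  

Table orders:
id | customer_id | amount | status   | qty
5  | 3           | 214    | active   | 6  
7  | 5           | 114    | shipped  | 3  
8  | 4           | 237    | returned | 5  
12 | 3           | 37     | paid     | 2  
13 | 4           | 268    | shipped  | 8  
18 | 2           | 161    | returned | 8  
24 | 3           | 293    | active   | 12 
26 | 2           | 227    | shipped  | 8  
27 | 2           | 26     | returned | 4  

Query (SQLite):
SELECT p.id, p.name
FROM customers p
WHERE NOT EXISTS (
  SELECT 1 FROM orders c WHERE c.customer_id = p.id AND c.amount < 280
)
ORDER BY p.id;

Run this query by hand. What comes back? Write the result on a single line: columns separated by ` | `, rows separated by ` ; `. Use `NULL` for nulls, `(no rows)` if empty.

1 | Tara

For each customers row, check whether any orders with matching customer_id has amount < 280.
Keep rows where that is false.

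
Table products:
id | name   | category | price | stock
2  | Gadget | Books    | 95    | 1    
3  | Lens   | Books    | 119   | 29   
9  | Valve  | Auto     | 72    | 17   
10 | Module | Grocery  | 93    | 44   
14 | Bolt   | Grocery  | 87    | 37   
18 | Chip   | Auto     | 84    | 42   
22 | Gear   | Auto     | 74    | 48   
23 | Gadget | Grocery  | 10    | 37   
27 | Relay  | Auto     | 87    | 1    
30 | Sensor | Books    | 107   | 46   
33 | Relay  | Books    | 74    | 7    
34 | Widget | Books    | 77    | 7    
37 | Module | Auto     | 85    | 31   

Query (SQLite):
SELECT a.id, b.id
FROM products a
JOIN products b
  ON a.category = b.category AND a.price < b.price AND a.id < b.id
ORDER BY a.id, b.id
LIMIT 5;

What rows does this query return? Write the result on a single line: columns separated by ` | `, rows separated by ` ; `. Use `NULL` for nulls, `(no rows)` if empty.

2 | 3 ; 2 | 30 ; 9 | 18 ; 9 | 22 ; 9 | 27

Pairs (a,b) with same category, a.price < b.price, a.id < b.id.
category groups: Auto:{9,18,22,27,37} Books:{2,3,30,33,34} Grocery:{10,14,23}
Ordered by (a.id, b.id); first 5.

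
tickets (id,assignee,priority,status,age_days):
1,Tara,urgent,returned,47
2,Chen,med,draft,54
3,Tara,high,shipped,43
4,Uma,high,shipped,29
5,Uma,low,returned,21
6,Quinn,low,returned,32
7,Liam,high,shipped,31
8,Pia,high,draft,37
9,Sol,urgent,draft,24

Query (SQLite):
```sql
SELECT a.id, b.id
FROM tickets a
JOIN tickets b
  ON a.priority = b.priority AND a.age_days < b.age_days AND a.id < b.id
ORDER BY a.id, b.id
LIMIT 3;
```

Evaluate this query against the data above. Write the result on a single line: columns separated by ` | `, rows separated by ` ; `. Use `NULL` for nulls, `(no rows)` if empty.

4 | 7 ; 4 | 8 ; 5 | 6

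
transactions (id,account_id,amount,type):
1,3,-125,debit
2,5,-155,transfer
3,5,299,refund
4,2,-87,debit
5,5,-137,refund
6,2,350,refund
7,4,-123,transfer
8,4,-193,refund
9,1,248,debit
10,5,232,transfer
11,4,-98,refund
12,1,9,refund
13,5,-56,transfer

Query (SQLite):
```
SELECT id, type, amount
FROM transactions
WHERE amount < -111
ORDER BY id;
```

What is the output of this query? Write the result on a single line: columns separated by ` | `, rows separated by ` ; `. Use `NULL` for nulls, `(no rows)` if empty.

amount < -111: ids {1, 2, 5, 7, 8}

1 | debit | -125 ; 2 | transfer | -155 ; 5 | refund | -137 ; 7 | transfer | -123 ; 8 | refund | -193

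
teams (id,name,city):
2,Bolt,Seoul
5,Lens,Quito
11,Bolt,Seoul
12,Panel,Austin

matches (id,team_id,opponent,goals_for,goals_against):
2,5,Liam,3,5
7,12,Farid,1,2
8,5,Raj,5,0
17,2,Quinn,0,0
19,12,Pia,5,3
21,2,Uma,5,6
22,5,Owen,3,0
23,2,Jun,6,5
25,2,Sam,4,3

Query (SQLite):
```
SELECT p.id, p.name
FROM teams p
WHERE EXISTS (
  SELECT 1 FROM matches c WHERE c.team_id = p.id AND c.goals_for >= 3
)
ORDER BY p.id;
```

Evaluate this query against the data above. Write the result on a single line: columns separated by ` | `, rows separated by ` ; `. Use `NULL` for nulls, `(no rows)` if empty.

2 | Bolt ; 5 | Lens ; 12 | Panel

For each teams row, check whether any matches with matching team_id has goals_for >= 3.
Keep rows where that is true.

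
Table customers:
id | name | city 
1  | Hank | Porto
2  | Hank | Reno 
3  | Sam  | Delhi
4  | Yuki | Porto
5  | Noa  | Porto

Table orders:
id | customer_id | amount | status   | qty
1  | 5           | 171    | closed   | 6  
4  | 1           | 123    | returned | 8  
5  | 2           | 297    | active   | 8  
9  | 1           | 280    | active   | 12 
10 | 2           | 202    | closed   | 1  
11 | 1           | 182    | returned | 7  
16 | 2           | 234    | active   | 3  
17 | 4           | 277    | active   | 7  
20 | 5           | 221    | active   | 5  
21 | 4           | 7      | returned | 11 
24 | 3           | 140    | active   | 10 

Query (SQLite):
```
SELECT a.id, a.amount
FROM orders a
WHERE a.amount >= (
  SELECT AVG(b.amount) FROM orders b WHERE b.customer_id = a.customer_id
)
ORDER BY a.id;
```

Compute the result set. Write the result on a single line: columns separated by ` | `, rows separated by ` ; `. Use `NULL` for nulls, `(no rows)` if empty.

5 | 297 ; 9 | 280 ; 17 | 277 ; 20 | 221 ; 24 | 140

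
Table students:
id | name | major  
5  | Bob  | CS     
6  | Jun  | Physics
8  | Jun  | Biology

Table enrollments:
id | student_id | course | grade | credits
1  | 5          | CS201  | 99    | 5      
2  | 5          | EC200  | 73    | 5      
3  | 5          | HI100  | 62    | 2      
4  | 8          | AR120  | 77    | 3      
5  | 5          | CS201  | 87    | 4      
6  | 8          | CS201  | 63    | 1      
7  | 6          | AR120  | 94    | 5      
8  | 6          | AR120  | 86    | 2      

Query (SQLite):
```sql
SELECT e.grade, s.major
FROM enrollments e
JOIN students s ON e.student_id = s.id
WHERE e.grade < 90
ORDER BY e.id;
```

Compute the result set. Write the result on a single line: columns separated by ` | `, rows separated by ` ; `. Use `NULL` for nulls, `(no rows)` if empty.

73 | CS ; 62 | CS ; 77 | Biology ; 87 | CS ; 63 | Biology ; 86 | Physics

Each enrollments row matches the students row where student_id = students.id.
Then keep rows with e.grade < 90.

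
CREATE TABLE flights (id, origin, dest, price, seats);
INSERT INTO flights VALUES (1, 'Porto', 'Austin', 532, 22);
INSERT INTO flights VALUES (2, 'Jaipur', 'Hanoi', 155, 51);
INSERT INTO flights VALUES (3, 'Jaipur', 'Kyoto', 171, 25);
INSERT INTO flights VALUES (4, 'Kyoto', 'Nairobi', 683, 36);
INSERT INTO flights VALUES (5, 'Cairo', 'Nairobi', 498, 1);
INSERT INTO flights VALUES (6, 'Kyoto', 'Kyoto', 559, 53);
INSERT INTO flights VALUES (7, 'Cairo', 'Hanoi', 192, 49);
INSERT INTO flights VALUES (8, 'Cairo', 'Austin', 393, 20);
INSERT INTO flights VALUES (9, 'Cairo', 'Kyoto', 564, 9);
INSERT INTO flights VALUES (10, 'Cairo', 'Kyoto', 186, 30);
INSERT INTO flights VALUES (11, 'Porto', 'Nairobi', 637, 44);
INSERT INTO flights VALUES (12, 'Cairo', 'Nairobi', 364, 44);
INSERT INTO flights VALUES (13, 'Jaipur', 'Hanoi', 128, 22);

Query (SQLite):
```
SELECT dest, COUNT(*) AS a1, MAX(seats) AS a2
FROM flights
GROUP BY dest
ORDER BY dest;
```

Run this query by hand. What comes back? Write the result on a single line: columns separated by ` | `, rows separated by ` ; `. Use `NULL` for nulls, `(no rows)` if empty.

Group flights by dest.
Per group compute: COUNT(*), MAX(seats).
  Austin: ids {1, 8} → COUNT(*)=2, MAX(seats)=22
  Hanoi: ids {2, 7, 13} → COUNT(*)=3, MAX(seats)=51
  Kyoto: ids {3, 6, 9, 10} → COUNT(*)=4, MAX(seats)=53
  Nairobi: ids {4, 5, 11, 12} → COUNT(*)=4, MAX(seats)=44

Austin | 2 | 22 ; Hanoi | 3 | 51 ; Kyoto | 4 | 53 ; Nairobi | 4 | 44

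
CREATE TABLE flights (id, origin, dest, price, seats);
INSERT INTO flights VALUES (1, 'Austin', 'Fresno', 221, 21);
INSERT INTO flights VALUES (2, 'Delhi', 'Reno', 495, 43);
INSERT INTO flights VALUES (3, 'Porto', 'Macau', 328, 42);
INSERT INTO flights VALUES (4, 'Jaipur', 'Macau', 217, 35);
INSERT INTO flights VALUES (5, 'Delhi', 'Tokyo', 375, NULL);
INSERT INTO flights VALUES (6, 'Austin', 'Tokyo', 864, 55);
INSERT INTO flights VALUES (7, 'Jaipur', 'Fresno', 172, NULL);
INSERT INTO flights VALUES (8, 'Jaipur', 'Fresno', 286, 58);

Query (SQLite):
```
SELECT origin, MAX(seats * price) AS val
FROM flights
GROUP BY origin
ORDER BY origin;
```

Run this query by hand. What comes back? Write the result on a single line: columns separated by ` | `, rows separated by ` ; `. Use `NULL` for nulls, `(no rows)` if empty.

For each row compute seats * price.
Group by origin; take MAX of the expression per group.
  Austin: ids {1, 6} → MAX(seats * price)=47520
  Delhi: ids {2, 5} → MAX(seats * price)=21285
  Jaipur: ids {4, 7, 8} → MAX(seats * price)=16588
  Porto: ids {3} → MAX(seats * price)=13776

Austin | 47520 ; Delhi | 21285 ; Jaipur | 16588 ; Porto | 13776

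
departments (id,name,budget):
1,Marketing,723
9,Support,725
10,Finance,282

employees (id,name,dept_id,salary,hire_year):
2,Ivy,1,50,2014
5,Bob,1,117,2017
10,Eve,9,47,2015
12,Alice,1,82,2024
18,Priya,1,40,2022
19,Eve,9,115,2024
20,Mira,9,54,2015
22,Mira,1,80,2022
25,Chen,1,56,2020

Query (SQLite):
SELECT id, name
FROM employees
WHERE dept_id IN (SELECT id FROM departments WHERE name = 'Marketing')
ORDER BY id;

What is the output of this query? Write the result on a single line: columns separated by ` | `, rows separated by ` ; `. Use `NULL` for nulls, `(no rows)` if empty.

2 | Ivy ; 5 | Bob ; 12 | Alice ; 18 | Priya ; 22 | Mira ; 25 | Chen

Inner query: departments.id where name = 'Marketing'.
Outer: keep employees rows whose dept_id is in that set.
Inner query → {1}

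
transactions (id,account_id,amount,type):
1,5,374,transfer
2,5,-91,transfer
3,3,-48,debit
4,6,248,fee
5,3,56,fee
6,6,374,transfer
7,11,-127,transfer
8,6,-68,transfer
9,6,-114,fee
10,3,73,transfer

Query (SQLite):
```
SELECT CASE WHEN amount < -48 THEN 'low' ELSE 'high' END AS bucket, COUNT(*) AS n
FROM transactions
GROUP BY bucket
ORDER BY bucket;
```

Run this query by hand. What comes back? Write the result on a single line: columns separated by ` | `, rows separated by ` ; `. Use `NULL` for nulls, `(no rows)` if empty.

high | 6 ; low | 4

Bucket rows by amount < -48 → 'low' else 'high'; count each bucket.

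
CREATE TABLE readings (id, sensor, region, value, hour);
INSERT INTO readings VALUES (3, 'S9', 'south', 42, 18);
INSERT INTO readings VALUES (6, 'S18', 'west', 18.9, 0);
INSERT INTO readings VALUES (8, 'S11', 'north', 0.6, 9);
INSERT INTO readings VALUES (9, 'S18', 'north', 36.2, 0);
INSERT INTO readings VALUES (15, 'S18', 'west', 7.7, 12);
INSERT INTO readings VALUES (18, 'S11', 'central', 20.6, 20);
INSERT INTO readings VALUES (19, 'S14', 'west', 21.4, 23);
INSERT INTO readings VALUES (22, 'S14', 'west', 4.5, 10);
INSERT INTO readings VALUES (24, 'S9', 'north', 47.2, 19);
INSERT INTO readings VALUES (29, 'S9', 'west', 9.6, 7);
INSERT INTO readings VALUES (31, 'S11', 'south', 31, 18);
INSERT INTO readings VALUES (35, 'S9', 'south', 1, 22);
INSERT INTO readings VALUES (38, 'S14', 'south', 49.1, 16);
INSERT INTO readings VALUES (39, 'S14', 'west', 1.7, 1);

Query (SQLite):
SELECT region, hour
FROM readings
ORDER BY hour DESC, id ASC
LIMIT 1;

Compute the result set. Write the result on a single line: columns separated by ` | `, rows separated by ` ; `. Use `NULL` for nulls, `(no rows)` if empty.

Sort by hour desc, tiebreak id asc: (23, id=19), (22, id=35), (20, id=18), (19, id=24) …. Take first 1.

west | 23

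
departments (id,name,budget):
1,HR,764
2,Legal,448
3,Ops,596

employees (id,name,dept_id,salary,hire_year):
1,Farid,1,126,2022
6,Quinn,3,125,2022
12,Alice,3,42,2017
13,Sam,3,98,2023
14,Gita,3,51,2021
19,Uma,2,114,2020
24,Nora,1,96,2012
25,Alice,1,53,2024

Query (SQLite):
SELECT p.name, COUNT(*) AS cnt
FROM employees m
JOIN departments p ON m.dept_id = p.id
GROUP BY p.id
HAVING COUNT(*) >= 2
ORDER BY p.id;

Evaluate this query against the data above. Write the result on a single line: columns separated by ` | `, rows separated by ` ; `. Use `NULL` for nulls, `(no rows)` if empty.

HR | 3 ; Ops | 4

Join each employees row to its departments via dept_id.
Group joined rows by departments.id; compute COUNT(*) per group.
HAVING: keep groups with count ≥ 2.
  1: ids {1, 24, 25} → COUNT(*)=3
  2: ids {19} → COUNT(*)=1
  3: ids {6, 12, 13, 14} → COUNT(*)=4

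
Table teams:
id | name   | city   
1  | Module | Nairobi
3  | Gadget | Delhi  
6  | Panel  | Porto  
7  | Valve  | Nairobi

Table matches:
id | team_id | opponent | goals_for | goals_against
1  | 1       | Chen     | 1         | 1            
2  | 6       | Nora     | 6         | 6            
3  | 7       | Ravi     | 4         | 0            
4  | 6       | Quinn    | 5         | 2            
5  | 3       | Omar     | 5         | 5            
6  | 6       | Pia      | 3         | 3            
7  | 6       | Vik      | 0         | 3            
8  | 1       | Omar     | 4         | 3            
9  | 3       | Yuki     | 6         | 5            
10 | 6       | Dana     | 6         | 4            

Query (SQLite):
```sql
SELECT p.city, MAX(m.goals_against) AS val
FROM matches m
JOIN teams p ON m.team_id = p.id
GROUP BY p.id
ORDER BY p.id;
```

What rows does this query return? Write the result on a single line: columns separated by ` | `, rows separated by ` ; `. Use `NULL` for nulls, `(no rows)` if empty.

Nairobi | 3 ; Delhi | 5 ; Porto | 6 ; Nairobi | 0

Join each matches row to its teams via team_id.
Group joined rows by teams.id; compute MAX(m.goals_against) per group.
  1: ids {1, 8} → MAX(m.goals_against)=3
  3: ids {5, 9} → MAX(m.goals_against)=5
  6: ids {2, 4, 6, 7, 10} → MAX(m.goals_against)=6
  7: ids {3} → MAX(m.goals_against)=0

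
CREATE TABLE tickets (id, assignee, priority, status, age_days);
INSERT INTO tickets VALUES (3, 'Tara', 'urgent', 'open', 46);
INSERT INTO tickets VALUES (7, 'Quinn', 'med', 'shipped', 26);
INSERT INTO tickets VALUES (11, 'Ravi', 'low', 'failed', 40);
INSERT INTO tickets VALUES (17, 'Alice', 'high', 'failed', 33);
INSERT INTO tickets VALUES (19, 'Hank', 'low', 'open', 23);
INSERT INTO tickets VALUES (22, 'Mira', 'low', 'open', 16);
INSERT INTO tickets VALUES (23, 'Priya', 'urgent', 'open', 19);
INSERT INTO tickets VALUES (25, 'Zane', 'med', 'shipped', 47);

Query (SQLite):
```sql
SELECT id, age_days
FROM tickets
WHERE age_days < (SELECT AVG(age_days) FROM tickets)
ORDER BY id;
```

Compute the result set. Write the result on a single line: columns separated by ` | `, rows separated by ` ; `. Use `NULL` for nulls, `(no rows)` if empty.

7 | 26 ; 19 | 23 ; 22 | 16 ; 23 | 19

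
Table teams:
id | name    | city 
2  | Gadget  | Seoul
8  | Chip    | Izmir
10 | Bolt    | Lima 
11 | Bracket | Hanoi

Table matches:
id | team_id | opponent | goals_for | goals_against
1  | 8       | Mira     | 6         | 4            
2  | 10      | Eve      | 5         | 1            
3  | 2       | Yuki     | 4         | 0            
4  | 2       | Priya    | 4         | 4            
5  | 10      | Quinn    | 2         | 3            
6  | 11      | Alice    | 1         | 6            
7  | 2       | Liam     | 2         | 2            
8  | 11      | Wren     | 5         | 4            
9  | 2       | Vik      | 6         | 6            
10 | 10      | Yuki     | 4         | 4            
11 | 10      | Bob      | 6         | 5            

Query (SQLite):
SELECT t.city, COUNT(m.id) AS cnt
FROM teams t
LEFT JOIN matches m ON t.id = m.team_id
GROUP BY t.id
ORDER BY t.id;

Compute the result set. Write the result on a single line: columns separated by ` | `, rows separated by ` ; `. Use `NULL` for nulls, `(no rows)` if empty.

Seoul | 4 ; Izmir | 1 ; Lima | 4 ; Hanoi | 2

LEFT JOIN keeps every teams row; unmatched ones get NULL for matches columns.
Group by teams.id and compute COUNT(m.id). COUNT(col) of an all-NULL group is 0.
  2: ids {3, 4, 7, 9} → COUNT(m.id)=4
  8: ids {1} → COUNT(m.id)=1
  10: ids {2, 5, 10, 11} → COUNT(m.id)=4
  11: ids {6, 8} → COUNT(m.id)=2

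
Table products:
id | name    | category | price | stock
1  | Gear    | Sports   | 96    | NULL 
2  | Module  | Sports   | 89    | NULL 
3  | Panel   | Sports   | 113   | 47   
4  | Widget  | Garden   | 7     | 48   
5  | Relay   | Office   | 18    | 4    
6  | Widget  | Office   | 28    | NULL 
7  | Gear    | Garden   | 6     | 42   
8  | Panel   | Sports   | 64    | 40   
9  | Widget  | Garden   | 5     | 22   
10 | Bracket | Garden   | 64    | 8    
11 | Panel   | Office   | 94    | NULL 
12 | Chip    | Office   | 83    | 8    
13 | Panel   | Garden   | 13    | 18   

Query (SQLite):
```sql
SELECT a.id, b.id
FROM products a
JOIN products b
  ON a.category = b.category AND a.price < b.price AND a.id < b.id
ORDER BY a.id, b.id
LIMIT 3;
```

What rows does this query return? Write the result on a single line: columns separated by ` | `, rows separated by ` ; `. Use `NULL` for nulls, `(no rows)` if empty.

1 | 3 ; 2 | 3 ; 4 | 10

Pairs (a,b) with same category, a.price < b.price, a.id < b.id.
category groups: Garden:{4,7,9,10,13} Office:{5,6,11,12} Sports:{1,2,3,8}
Ordered by (a.id, b.id); first 3.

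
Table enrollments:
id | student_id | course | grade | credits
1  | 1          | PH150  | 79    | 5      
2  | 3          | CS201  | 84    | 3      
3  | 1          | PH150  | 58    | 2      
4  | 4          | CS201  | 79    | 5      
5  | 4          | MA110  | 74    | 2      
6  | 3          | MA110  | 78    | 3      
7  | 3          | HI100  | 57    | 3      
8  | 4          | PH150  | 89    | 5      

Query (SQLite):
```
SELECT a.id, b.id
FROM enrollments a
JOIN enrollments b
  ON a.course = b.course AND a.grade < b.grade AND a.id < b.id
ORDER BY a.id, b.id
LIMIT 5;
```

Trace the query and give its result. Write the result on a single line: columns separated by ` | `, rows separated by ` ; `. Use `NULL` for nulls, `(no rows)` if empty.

1 | 8 ; 3 | 8 ; 5 | 6

Pairs (a,b) with same course, a.grade < b.grade, a.id < b.id.
course groups: CS201:{2,4} HI100:{7} MA110:{5,6} PH150:{1,3,8}
Ordered by (a.id, b.id); first 5.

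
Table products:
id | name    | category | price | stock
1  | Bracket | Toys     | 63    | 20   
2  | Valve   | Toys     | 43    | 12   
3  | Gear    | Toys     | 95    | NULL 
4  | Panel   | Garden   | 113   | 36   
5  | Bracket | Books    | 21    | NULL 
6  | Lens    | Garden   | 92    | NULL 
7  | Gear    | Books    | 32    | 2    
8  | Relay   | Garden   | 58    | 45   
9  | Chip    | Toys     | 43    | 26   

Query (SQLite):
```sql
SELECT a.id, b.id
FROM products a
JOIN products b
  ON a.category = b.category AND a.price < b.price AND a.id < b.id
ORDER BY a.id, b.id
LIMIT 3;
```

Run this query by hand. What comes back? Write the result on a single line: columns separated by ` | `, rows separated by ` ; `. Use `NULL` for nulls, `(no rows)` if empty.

1 | 3 ; 2 | 3 ; 5 | 7

Pairs (a,b) with same category, a.price < b.price, a.id < b.id.
category groups: Books:{5,7} Garden:{4,6,8} Toys:{1,2,3,9}
Ordered by (a.id, b.id); first 3.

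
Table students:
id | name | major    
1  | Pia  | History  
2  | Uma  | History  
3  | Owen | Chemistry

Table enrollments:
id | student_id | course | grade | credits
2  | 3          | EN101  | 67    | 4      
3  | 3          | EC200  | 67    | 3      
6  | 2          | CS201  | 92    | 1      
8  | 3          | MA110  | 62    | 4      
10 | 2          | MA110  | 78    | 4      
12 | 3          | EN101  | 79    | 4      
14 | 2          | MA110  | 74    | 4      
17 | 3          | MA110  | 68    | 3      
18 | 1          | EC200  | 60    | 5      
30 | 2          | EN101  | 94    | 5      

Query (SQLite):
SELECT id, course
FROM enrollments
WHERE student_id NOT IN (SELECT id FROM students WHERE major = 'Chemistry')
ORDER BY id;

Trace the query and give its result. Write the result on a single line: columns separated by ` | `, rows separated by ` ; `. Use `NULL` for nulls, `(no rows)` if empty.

6 | CS201 ; 10 | MA110 ; 14 | MA110 ; 18 | EC200 ; 30 | EN101

Inner query: students.id where major = 'Chemistry'.
Outer: keep enrollments rows whose student_id is not in that set.
Inner query → {3}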